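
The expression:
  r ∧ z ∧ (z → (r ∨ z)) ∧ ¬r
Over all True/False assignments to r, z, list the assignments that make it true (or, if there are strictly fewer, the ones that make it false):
is never true.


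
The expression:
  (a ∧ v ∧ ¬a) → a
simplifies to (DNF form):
True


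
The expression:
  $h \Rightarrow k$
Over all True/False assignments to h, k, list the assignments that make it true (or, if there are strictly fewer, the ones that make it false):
is false only for:
  h=True, k=False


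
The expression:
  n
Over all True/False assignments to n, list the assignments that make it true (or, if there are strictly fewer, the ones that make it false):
is true only for:
  n=True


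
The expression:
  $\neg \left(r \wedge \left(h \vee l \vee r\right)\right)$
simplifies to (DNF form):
$\neg r$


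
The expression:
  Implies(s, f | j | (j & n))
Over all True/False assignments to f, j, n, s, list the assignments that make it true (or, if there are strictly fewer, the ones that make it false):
is false only for:
  f=False, j=False, n=False, s=True;
  f=False, j=False, n=True, s=True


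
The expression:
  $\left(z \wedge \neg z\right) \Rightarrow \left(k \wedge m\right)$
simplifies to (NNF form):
$\text{True}$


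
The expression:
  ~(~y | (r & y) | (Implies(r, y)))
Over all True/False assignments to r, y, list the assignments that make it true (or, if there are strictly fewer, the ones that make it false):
is never true.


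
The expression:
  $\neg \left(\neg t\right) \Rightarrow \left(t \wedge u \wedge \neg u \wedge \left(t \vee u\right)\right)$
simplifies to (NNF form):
$\neg t$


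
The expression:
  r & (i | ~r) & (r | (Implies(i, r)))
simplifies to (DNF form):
i & r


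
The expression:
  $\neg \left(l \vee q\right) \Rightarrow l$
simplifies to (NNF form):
$l \vee q$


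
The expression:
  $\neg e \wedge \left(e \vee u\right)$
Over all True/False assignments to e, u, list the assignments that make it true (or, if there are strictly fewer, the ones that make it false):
is true only for:
  e=False, u=True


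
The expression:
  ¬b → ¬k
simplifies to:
b ∨ ¬k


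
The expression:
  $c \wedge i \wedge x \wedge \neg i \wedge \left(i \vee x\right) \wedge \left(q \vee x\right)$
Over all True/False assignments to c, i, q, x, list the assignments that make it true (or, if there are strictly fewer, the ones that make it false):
is never true.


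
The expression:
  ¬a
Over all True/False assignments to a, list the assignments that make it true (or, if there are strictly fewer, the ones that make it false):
is true only for:
  a=False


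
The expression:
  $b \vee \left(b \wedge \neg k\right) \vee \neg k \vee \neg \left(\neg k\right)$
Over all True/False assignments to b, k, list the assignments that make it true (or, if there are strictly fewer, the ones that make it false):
is always true.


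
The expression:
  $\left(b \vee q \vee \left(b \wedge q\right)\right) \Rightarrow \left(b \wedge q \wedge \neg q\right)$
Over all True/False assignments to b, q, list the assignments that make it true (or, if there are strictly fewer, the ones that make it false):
is true only for:
  b=False, q=False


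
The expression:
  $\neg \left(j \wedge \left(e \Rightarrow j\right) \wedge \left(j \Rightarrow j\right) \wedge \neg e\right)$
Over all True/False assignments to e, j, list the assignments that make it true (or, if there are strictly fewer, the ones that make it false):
is false only for:
  e=False, j=True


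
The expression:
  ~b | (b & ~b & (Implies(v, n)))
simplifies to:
~b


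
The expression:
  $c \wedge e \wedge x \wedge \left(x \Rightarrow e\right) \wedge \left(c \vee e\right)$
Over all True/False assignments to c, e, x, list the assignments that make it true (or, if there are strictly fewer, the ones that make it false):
is true only for:
  c=True, e=True, x=True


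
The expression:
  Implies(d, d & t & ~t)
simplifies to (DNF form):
~d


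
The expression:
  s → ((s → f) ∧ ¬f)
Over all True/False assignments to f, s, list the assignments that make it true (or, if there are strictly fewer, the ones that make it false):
is true only for:
  f=False, s=False;
  f=True, s=False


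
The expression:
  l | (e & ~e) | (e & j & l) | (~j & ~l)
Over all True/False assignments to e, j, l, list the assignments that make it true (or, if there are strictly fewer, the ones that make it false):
is false only for:
  e=False, j=True, l=False;
  e=True, j=True, l=False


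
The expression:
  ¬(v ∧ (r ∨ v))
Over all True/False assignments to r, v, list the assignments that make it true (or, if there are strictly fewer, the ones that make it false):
is true only for:
  r=False, v=False;
  r=True, v=False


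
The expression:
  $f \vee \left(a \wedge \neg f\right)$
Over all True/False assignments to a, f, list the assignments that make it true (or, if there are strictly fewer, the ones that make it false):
is false only for:
  a=False, f=False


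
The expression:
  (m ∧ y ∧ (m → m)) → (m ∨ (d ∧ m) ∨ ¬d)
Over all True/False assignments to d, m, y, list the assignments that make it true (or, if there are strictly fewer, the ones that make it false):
is always true.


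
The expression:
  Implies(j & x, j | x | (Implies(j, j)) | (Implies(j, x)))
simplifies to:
True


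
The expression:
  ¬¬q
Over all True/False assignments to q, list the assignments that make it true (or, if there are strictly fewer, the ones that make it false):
is true only for:
  q=True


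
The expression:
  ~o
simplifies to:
~o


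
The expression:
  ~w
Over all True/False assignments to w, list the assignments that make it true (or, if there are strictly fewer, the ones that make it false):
is true only for:
  w=False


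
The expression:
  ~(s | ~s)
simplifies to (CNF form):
False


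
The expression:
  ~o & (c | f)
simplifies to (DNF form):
(c & ~o) | (f & ~o)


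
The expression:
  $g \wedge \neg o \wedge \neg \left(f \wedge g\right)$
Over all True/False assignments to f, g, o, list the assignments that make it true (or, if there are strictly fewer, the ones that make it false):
is true only for:
  f=False, g=True, o=False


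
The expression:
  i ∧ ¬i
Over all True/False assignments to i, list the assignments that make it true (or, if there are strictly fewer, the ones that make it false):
is never true.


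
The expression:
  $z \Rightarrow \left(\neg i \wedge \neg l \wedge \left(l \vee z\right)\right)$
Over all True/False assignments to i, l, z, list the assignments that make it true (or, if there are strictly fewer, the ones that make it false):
is false only for:
  i=False, l=True, z=True;
  i=True, l=False, z=True;
  i=True, l=True, z=True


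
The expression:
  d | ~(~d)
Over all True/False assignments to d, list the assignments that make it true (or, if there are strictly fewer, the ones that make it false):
is true only for:
  d=True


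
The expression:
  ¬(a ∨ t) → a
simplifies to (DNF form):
a ∨ t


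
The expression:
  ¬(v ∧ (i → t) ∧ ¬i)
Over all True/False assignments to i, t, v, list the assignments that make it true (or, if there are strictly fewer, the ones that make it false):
is false only for:
  i=False, t=False, v=True;
  i=False, t=True, v=True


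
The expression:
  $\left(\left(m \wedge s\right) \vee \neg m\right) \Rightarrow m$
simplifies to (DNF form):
$m$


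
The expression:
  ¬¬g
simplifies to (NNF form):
g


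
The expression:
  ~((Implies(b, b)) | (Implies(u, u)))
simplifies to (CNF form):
False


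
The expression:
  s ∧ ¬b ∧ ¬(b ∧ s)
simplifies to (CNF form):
s ∧ ¬b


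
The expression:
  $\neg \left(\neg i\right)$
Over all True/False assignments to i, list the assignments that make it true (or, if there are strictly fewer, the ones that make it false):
is true only for:
  i=True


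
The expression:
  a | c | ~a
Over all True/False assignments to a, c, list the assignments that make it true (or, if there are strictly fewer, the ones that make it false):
is always true.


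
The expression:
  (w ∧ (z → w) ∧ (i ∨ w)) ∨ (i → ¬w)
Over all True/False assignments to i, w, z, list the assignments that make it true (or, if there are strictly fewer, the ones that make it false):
is always true.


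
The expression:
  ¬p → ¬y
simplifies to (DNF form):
p ∨ ¬y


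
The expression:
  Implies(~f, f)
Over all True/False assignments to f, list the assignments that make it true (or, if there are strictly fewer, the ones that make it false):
is true only for:
  f=True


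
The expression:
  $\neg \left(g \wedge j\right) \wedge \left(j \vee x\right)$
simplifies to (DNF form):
$\left(j \wedge \neg g\right) \vee \left(x \wedge \neg j\right)$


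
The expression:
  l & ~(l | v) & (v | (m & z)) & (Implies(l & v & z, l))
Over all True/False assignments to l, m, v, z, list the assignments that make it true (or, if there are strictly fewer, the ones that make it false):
is never true.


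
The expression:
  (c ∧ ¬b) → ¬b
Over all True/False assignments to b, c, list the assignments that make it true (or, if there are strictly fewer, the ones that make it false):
is always true.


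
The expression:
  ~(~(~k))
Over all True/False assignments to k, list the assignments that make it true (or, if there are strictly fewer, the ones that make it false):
is true only for:
  k=False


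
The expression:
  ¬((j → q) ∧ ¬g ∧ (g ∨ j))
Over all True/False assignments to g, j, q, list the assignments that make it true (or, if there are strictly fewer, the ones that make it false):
is false only for:
  g=False, j=True, q=True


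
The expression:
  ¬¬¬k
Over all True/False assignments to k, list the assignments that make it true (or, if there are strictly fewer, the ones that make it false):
is true only for:
  k=False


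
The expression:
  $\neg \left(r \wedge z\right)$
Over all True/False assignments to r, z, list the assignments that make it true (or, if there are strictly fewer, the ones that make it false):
is false only for:
  r=True, z=True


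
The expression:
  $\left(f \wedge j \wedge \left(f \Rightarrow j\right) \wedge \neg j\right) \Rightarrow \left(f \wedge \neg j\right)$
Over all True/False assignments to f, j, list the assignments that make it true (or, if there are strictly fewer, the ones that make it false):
is always true.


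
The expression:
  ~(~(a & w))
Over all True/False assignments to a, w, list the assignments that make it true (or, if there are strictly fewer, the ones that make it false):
is true only for:
  a=True, w=True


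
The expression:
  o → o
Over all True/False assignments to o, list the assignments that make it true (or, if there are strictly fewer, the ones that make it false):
is always true.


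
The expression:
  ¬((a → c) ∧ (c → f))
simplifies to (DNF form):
(a ∧ ¬c) ∨ (c ∧ ¬f)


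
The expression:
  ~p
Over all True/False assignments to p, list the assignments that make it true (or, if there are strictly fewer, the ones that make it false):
is true only for:
  p=False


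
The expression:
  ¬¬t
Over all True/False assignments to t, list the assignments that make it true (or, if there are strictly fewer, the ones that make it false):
is true only for:
  t=True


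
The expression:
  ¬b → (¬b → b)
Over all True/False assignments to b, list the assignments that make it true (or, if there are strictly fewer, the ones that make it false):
is true only for:
  b=True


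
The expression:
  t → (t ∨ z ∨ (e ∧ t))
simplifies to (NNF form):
True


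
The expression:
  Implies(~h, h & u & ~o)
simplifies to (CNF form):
h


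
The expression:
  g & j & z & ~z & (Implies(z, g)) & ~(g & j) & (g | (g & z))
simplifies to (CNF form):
False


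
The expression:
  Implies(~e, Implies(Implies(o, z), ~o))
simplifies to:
e | ~o | ~z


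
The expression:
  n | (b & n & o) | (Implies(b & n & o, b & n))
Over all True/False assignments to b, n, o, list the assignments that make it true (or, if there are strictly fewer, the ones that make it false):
is always true.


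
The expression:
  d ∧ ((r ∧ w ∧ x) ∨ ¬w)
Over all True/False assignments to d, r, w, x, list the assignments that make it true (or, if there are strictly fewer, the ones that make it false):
is true only for:
  d=True, r=False, w=False, x=False;
  d=True, r=False, w=False, x=True;
  d=True, r=True, w=False, x=False;
  d=True, r=True, w=False, x=True;
  d=True, r=True, w=True, x=True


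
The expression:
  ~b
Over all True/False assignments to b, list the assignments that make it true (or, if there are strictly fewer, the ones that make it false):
is true only for:
  b=False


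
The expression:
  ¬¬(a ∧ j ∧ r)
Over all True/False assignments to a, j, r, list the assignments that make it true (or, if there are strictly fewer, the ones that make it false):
is true only for:
  a=True, j=True, r=True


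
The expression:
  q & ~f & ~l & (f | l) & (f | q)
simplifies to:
False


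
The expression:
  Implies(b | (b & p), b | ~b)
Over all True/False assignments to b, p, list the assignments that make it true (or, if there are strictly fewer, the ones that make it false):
is always true.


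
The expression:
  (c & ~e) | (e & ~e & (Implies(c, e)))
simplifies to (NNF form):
c & ~e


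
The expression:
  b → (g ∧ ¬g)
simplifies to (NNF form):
¬b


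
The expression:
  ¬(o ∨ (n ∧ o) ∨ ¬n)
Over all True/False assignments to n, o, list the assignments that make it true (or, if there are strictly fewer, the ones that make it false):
is true only for:
  n=True, o=False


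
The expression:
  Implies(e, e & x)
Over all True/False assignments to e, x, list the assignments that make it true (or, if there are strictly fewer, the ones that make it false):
is false only for:
  e=True, x=False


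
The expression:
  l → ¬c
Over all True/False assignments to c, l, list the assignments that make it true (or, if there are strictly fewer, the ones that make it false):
is false only for:
  c=True, l=True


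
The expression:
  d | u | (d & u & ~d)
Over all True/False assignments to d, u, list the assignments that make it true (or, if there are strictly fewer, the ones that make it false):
is false only for:
  d=False, u=False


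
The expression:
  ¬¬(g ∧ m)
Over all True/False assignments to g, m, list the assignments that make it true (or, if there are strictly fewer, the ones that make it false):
is true only for:
  g=True, m=True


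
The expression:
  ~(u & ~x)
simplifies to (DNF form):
x | ~u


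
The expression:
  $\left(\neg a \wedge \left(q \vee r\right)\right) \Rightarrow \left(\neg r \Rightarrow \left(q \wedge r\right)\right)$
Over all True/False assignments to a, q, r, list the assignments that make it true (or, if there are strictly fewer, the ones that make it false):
is false only for:
  a=False, q=True, r=False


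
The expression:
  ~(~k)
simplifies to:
k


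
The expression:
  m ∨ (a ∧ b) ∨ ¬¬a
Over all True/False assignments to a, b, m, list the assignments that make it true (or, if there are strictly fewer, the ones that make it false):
is false only for:
  a=False, b=False, m=False;
  a=False, b=True, m=False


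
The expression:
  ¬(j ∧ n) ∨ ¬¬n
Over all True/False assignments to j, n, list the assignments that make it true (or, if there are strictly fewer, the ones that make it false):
is always true.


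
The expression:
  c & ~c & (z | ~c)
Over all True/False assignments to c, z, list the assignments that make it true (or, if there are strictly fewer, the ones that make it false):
is never true.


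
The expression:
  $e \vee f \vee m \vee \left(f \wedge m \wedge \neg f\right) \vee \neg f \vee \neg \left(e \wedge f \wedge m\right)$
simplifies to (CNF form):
$\text{True}$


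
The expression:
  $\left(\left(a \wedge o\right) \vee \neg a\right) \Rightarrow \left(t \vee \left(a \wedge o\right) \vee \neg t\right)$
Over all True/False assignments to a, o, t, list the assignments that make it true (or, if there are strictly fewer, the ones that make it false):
is always true.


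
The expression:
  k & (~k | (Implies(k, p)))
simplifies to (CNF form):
k & p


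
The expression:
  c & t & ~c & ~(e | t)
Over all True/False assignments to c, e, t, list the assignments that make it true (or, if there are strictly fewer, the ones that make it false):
is never true.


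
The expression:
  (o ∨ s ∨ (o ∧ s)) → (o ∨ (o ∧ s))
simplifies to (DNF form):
o ∨ ¬s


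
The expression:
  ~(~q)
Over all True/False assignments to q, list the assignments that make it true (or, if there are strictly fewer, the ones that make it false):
is true only for:
  q=True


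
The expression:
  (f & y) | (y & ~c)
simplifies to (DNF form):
(f & y) | (y & ~c)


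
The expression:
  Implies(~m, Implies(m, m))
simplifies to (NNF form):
True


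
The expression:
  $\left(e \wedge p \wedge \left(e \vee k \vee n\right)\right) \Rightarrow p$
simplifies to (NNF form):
$\text{True}$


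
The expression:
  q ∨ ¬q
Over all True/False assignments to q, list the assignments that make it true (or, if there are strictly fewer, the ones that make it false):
is always true.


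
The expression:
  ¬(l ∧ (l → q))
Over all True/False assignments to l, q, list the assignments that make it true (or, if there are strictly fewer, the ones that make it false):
is false only for:
  l=True, q=True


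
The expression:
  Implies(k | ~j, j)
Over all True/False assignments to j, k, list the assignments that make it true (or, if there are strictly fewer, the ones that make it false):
is true only for:
  j=True, k=False;
  j=True, k=True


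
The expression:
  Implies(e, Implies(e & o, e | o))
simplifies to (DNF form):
True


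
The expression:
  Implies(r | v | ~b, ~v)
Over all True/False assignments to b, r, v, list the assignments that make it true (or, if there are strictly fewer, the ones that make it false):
is true only for:
  b=False, r=False, v=False;
  b=False, r=True, v=False;
  b=True, r=False, v=False;
  b=True, r=True, v=False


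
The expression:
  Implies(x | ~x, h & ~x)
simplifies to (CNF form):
h & ~x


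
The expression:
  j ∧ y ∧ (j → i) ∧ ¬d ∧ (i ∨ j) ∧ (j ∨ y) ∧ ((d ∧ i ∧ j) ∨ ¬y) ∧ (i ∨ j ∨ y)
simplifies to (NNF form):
False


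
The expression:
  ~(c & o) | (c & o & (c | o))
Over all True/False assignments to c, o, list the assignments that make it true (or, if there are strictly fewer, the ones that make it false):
is always true.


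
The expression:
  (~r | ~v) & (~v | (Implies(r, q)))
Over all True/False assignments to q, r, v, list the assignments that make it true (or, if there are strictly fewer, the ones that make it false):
is false only for:
  q=False, r=True, v=True;
  q=True, r=True, v=True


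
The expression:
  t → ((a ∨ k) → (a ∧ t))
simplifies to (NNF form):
a ∨ ¬k ∨ ¬t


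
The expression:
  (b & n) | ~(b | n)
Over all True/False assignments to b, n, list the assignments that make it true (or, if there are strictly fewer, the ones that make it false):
is true only for:
  b=False, n=False;
  b=True, n=True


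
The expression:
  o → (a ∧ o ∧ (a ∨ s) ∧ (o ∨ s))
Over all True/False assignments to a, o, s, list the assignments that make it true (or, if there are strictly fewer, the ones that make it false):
is false only for:
  a=False, o=True, s=False;
  a=False, o=True, s=True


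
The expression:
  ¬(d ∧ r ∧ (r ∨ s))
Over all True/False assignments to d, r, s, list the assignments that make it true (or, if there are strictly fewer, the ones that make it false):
is false only for:
  d=True, r=True, s=False;
  d=True, r=True, s=True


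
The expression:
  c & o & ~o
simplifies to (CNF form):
False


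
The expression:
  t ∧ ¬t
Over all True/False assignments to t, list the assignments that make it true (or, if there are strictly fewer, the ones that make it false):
is never true.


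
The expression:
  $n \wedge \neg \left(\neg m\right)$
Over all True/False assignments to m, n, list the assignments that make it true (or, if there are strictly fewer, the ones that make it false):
is true only for:
  m=True, n=True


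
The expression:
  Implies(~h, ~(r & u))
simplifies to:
h | ~r | ~u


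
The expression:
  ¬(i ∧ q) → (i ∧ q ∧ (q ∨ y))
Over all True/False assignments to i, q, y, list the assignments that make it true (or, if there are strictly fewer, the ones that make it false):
is true only for:
  i=True, q=True, y=False;
  i=True, q=True, y=True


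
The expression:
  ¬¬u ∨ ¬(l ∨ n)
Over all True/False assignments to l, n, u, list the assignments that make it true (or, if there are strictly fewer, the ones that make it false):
is false only for:
  l=False, n=True, u=False;
  l=True, n=False, u=False;
  l=True, n=True, u=False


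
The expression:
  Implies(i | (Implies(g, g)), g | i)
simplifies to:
g | i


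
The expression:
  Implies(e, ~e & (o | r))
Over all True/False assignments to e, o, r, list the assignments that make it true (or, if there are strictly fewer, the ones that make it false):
is true only for:
  e=False, o=False, r=False;
  e=False, o=False, r=True;
  e=False, o=True, r=False;
  e=False, o=True, r=True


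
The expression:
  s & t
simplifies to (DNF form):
s & t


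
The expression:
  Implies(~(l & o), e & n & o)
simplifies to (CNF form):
o & (e | l) & (l | n)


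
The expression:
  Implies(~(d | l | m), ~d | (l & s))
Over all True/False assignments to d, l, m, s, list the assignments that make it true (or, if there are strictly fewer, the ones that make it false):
is always true.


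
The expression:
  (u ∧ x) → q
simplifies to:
q ∨ ¬u ∨ ¬x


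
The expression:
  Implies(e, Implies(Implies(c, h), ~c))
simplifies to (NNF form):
~c | ~e | ~h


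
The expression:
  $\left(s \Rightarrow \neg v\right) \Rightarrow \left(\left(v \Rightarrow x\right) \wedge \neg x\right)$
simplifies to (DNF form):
$\left(s \wedge v\right) \vee \left(\neg v \wedge \neg x\right)$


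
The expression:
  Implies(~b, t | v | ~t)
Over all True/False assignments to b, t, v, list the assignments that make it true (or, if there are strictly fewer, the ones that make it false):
is always true.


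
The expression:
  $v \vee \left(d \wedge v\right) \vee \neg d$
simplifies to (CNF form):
$v \vee \neg d$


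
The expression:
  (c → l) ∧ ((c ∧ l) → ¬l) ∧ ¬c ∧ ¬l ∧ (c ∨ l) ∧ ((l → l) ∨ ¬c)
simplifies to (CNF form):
False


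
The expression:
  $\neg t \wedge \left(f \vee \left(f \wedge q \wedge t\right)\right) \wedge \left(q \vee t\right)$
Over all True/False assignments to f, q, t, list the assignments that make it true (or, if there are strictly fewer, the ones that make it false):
is true only for:
  f=True, q=True, t=False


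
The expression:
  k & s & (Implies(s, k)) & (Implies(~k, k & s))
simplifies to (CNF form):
k & s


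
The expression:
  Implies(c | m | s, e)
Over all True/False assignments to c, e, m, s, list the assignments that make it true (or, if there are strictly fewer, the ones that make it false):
is false only for:
  c=False, e=False, m=False, s=True;
  c=False, e=False, m=True, s=False;
  c=False, e=False, m=True, s=True;
  c=True, e=False, m=False, s=False;
  c=True, e=False, m=False, s=True;
  c=True, e=False, m=True, s=False;
  c=True, e=False, m=True, s=True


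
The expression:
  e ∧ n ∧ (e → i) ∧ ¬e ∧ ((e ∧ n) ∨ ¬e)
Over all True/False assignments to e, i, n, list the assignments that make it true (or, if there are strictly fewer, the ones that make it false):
is never true.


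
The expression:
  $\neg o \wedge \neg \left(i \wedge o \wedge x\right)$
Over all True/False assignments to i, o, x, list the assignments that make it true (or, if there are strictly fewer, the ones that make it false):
is true only for:
  i=False, o=False, x=False;
  i=False, o=False, x=True;
  i=True, o=False, x=False;
  i=True, o=False, x=True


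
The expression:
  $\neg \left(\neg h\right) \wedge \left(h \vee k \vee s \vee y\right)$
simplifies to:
$h$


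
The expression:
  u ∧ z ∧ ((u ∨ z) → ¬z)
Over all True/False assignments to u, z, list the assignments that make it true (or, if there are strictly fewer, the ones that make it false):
is never true.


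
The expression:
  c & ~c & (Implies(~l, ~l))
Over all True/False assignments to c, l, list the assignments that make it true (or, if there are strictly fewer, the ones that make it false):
is never true.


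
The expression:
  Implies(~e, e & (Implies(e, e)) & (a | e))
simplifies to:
e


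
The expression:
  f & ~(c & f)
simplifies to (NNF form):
f & ~c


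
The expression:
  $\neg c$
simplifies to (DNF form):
$\neg c$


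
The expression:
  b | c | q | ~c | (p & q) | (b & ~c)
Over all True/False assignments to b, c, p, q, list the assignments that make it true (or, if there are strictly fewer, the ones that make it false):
is always true.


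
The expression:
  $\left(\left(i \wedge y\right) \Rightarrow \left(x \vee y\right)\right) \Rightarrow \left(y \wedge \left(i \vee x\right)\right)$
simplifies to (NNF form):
$y \wedge \left(i \vee x\right)$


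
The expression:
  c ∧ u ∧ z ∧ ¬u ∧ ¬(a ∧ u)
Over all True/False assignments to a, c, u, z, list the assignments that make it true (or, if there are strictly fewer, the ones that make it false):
is never true.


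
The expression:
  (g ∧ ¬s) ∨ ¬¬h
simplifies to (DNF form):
h ∨ (g ∧ ¬s)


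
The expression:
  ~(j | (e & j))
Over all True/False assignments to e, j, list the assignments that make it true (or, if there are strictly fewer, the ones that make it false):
is true only for:
  e=False, j=False;
  e=True, j=False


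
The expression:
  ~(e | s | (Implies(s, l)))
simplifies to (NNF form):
False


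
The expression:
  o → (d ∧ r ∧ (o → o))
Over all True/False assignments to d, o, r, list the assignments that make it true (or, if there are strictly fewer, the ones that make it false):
is false only for:
  d=False, o=True, r=False;
  d=False, o=True, r=True;
  d=True, o=True, r=False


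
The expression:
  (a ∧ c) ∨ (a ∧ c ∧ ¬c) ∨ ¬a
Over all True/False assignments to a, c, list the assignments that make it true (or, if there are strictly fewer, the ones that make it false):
is false only for:
  a=True, c=False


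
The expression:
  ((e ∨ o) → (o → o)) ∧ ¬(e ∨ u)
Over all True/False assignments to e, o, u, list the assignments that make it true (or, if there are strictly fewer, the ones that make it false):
is true only for:
  e=False, o=False, u=False;
  e=False, o=True, u=False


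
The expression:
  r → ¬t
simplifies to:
¬r ∨ ¬t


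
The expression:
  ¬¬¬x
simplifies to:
¬x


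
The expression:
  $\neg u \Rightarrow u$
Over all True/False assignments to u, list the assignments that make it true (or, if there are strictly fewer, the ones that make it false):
is true only for:
  u=True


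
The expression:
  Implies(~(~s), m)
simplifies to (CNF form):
m | ~s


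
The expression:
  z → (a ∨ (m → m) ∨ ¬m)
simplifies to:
True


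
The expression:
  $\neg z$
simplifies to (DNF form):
$\neg z$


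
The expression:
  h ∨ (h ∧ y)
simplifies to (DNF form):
h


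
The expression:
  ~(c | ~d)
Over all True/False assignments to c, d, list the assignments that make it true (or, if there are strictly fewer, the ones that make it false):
is true only for:
  c=False, d=True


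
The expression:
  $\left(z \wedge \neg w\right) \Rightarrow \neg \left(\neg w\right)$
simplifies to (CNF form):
$w \vee \neg z$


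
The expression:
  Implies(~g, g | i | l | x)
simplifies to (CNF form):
g | i | l | x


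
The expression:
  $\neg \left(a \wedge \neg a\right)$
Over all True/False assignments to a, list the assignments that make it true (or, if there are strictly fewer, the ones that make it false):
is always true.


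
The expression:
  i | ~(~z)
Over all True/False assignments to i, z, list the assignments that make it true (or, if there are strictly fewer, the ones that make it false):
is false only for:
  i=False, z=False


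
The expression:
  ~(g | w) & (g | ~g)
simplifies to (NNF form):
~g & ~w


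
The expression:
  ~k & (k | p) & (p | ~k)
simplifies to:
p & ~k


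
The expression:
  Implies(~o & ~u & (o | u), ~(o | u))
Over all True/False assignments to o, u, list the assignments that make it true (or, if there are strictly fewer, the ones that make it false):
is always true.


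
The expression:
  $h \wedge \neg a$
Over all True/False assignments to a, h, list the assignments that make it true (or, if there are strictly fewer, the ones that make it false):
is true only for:
  a=False, h=True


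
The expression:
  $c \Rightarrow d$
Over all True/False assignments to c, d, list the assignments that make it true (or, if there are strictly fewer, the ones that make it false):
is false only for:
  c=True, d=False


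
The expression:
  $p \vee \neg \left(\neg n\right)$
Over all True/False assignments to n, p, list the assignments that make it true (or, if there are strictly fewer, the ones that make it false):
is false only for:
  n=False, p=False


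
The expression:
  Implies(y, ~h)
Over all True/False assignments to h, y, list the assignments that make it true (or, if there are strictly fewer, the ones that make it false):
is false only for:
  h=True, y=True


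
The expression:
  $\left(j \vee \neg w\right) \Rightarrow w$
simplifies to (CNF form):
$w$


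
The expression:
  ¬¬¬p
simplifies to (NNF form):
¬p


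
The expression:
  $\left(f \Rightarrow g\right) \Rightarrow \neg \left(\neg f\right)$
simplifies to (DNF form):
$f$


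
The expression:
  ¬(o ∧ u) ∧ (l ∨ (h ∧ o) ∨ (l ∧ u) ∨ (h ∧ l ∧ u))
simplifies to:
(h ∨ l) ∧ (l ∨ o) ∧ (¬o ∨ ¬u)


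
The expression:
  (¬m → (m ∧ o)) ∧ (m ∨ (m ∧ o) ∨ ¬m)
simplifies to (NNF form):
m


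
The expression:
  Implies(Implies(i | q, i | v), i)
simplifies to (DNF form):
i | (q & ~v)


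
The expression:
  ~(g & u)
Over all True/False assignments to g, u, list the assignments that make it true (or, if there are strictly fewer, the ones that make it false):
is false only for:
  g=True, u=True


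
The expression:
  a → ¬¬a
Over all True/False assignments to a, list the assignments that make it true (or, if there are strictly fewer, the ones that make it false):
is always true.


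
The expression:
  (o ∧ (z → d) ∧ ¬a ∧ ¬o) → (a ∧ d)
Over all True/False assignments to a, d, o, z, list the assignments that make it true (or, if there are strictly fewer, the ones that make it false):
is always true.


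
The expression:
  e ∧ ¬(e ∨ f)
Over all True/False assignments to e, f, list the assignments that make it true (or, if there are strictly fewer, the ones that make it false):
is never true.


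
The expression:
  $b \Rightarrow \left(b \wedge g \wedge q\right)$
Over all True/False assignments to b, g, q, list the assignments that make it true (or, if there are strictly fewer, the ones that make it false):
is false only for:
  b=True, g=False, q=False;
  b=True, g=False, q=True;
  b=True, g=True, q=False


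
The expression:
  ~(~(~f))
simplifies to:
~f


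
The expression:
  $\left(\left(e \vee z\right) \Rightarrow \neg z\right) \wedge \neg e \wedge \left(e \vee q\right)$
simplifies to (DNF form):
$q \wedge \neg e \wedge \neg z$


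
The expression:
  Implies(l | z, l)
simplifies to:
l | ~z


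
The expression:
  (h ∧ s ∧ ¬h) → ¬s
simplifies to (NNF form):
True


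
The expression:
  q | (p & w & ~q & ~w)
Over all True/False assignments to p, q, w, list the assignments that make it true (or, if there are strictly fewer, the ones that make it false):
is true only for:
  p=False, q=True, w=False;
  p=False, q=True, w=True;
  p=True, q=True, w=False;
  p=True, q=True, w=True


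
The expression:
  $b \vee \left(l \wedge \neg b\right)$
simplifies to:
$b \vee l$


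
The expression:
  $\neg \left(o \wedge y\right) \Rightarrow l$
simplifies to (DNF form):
$l \vee \left(o \wedge y\right)$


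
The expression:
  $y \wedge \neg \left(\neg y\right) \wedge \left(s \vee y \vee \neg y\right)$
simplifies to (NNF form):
$y$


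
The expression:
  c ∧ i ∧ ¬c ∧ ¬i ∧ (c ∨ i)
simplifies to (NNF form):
False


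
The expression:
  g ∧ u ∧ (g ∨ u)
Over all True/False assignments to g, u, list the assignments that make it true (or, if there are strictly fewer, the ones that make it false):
is true only for:
  g=True, u=True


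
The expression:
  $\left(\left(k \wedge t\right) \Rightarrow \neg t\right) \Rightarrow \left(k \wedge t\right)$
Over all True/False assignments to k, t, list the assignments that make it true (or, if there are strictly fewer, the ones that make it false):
is true only for:
  k=True, t=True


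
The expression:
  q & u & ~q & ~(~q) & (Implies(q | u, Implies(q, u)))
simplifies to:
False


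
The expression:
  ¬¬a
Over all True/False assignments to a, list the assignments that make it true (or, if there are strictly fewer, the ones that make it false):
is true only for:
  a=True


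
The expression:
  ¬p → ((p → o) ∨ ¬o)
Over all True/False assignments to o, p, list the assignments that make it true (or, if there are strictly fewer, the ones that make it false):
is always true.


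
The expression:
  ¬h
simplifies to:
¬h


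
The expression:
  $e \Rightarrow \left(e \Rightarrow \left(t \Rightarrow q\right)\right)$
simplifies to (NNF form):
$q \vee \neg e \vee \neg t$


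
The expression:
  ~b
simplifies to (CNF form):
~b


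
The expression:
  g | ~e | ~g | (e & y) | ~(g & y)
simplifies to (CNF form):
True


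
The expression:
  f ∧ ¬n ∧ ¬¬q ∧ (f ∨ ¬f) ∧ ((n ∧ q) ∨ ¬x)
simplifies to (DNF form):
f ∧ q ∧ ¬n ∧ ¬x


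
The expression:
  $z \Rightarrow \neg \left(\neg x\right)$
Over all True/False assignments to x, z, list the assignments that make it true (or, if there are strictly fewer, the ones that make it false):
is false only for:
  x=False, z=True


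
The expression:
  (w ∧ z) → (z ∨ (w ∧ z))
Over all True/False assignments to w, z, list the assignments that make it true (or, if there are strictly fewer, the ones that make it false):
is always true.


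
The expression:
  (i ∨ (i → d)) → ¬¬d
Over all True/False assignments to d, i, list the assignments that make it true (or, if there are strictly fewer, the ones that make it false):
is true only for:
  d=True, i=False;
  d=True, i=True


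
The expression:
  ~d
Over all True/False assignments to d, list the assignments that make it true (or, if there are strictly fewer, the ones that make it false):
is true only for:
  d=False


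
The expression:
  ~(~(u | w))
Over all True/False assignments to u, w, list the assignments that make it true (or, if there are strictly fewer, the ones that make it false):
is false only for:
  u=False, w=False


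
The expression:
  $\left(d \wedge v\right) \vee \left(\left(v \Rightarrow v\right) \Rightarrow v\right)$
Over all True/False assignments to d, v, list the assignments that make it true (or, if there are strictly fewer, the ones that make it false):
is true only for:
  d=False, v=True;
  d=True, v=True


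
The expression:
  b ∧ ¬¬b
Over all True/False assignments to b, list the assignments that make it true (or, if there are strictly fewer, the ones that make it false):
is true only for:
  b=True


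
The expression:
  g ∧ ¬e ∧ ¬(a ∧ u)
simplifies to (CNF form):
g ∧ ¬e ∧ (¬a ∨ ¬u)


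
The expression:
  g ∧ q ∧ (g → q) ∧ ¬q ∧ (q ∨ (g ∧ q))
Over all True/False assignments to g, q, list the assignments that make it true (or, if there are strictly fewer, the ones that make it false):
is never true.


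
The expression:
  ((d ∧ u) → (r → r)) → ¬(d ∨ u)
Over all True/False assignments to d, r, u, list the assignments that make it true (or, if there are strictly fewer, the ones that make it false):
is true only for:
  d=False, r=False, u=False;
  d=False, r=True, u=False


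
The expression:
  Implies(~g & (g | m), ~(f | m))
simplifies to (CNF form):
g | ~m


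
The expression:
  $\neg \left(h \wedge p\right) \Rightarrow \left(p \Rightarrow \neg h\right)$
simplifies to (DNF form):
$\text{True}$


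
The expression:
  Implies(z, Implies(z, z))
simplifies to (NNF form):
True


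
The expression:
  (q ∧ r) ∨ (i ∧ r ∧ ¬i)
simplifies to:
q ∧ r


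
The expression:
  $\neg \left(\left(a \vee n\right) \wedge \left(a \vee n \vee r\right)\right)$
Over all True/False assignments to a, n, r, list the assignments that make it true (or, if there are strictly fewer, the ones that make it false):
is true only for:
  a=False, n=False, r=False;
  a=False, n=False, r=True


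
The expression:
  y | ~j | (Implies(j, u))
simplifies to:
u | y | ~j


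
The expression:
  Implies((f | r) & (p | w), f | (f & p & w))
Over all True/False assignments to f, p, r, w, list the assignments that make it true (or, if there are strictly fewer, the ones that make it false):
is false only for:
  f=False, p=False, r=True, w=True;
  f=False, p=True, r=True, w=False;
  f=False, p=True, r=True, w=True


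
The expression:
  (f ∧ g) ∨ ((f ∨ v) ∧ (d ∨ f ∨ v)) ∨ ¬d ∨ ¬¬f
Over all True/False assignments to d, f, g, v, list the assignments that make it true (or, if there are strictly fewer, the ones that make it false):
is false only for:
  d=True, f=False, g=False, v=False;
  d=True, f=False, g=True, v=False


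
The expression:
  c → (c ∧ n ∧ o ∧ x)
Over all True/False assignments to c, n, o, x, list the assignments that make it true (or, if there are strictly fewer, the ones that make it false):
is false only for:
  c=True, n=False, o=False, x=False;
  c=True, n=False, o=False, x=True;
  c=True, n=False, o=True, x=False;
  c=True, n=False, o=True, x=True;
  c=True, n=True, o=False, x=False;
  c=True, n=True, o=False, x=True;
  c=True, n=True, o=True, x=False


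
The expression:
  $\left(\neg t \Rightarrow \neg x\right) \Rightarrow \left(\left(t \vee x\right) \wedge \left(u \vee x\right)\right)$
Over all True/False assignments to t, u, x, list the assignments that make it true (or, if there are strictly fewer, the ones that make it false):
is false only for:
  t=False, u=False, x=False;
  t=False, u=True, x=False;
  t=True, u=False, x=False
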